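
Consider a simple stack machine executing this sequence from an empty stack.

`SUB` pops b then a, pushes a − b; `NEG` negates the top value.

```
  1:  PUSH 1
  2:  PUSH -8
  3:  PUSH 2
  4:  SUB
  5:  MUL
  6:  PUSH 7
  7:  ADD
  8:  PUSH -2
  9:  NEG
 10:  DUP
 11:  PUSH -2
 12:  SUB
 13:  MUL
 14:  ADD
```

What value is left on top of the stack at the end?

5

PUSH 1  -> [1]
PUSH -8 -> [1, -8]
PUSH 2  -> [1, -8, 2]
SUB     -> [1, -10]
MUL     -> [-10]
PUSH 7  -> [-10, 7]
ADD     -> [-3]
PUSH -2 -> [-3, -2]
NEG     -> [-3, 2]
DUP     -> [-3, 2, 2]
PUSH -2 -> [-3, 2, 2, -2]
SUB     -> [-3, 2, 4]
MUL     -> [-3, 8]
ADD     -> [5]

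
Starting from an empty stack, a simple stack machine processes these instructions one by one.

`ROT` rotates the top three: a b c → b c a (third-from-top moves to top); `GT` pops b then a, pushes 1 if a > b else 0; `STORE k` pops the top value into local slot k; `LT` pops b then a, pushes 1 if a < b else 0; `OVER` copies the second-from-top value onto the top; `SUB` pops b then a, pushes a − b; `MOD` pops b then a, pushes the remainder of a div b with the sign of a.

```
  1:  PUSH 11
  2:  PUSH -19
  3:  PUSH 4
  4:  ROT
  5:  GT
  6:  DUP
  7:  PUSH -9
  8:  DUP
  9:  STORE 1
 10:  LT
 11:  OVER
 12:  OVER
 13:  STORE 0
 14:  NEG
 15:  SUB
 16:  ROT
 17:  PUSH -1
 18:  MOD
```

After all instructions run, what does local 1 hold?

PUSH 11  → 11
PUSH -19 → 11 -19
PUSH 4   → 11 -19 4
ROT      → -19 4 11
GT       → -19 0
DUP      → -19 0 0
PUSH -9  → -19 0 0 -9
DUP      → -19 0 0 -9 -9
STORE 1  → -19 0 0 -9
LT       → -19 0 0
OVER     → -19 0 0 0
OVER     → -19 0 0 0 0
STORE 0  → -19 0 0 0
NEG      → -19 0 0 0
SUB      → -19 0 0
ROT      → 0 0 -19
PUSH -1  → 0 0 -19 -1
MOD      → 0 0 0

-9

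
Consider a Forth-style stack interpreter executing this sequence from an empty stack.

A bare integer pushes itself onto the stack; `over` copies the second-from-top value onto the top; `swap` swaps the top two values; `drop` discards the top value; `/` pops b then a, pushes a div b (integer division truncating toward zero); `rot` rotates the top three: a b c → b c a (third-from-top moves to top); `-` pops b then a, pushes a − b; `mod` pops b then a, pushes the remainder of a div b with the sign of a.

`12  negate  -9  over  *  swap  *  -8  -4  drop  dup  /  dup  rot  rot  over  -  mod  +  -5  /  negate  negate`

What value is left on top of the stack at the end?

259

12     : [12]
negate : [-12]
-9     : [-12, -9]
over   : [-12, -9, -12]
*      : [-12, 108]
swap   : [108, -12]
*      : [-1296]
-8     : [-1296, -8]
-4     : [-1296, -8, -4]
drop   : [-1296, -8]
dup    : [-1296, -8, -8]
/      : [-1296, 1]
dup    : [-1296, 1, 1]
rot    : [1, 1, -1296]
rot    : [1, -1296, 1]
over   : [1, -1296, 1, -1296]
-      : [1, -1296, 1297]
mod    : [1, -1296]
+      : [-1295]
-5     : [-1295, -5]
/      : [259]
negate : [-259]
negate : [259]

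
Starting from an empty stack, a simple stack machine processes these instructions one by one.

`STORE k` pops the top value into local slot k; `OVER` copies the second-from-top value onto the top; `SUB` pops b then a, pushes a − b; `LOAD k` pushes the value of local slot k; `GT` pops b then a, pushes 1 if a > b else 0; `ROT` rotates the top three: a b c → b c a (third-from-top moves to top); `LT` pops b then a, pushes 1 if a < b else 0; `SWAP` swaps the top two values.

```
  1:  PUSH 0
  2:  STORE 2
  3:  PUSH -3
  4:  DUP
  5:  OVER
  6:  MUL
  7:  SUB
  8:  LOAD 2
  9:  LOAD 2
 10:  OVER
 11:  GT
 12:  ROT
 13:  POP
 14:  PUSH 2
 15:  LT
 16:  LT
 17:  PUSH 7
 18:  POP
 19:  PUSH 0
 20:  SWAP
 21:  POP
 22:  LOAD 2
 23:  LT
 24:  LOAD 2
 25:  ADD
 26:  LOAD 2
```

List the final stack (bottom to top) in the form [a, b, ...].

[0, 0]

PUSH 0  → [0]
STORE 2 → []
PUSH -3 → [-3]
DUP     → [-3, -3]
OVER    → [-3, -3, -3]
MUL     → [-3, 9]
SUB     → [-12]
LOAD 2  → [-12, 0]
LOAD 2  → [-12, 0, 0]
OVER    → [-12, 0, 0, 0]
GT      → [-12, 0, 0]
ROT     → [0, 0, -12]
POP     → [0, 0]
PUSH 2  → [0, 0, 2]
LT      → [0, 1]
LT      → [1]
PUSH 7  → [1, 7]
POP     → [1]
PUSH 0  → [1, 0]
SWAP    → [0, 1]
POP     → [0]
LOAD 2  → [0, 0]
LT      → [0]
LOAD 2  → [0, 0]
ADD     → [0]
LOAD 2  → [0, 0]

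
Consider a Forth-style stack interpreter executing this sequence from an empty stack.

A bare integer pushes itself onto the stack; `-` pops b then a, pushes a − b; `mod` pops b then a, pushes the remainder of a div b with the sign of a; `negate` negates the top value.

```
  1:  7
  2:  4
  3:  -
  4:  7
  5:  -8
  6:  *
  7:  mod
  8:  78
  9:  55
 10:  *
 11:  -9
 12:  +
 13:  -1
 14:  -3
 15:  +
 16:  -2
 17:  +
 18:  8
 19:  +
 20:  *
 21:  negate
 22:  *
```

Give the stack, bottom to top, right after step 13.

[3, 4281, -1]

7    7
4    7 4
-    3
7    3 7
-8   3 7 -8
*    3 -56
mod  3
78   3 78
55   3 78 55
*    3 4290
-9   3 4290 -9
+    3 4281
-1   3 4281 -1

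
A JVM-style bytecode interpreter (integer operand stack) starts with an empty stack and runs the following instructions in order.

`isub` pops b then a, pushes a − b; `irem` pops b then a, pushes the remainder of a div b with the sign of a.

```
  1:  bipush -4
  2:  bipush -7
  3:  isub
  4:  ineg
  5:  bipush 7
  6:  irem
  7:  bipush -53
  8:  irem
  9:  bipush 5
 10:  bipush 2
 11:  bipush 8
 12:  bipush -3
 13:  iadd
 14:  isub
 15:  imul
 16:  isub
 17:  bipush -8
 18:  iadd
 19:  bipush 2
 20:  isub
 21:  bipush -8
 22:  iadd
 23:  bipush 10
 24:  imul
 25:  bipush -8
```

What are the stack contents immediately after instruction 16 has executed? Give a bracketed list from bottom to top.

bipush -4   -4
bipush -7   -4 -7
isub        3
ineg        -3
bipush 7    -3 7
irem        -3
bipush -53  -3 -53
irem        -3
bipush 5    -3 5
bipush 2    -3 5 2
bipush 8    -3 5 2 8
bipush -3   -3 5 2 8 -3
iadd        -3 5 2 5
isub        -3 5 -3
imul        -3 -15
isub        12

[12]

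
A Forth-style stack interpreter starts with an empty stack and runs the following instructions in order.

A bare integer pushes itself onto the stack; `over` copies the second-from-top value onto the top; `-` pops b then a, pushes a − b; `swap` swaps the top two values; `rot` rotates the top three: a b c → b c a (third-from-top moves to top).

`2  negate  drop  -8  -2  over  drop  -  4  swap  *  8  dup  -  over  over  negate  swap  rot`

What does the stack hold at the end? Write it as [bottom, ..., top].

2      -> [2]
negate -> [-2]
drop   -> []
-8     -> [-8]
-2     -> [-8, -2]
over   -> [-8, -2, -8]
drop   -> [-8, -2]
-      -> [-6]
4      -> [-6, 4]
swap   -> [4, -6]
*      -> [-24]
8      -> [-24, 8]
dup    -> [-24, 8, 8]
-      -> [-24, 0]
over   -> [-24, 0, -24]
over   -> [-24, 0, -24, 0]
negate -> [-24, 0, -24, 0]
swap   -> [-24, 0, 0, -24]
rot    -> [-24, 0, -24, 0]

[-24, 0, -24, 0]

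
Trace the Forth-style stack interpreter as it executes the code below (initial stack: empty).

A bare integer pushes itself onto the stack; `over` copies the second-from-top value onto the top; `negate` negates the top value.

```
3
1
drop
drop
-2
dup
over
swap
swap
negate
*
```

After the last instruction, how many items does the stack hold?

2

3      -> 3
1      -> 3 1
drop   -> 3
drop   -> (empty)
-2     -> -2
dup    -> -2 -2
over   -> -2 -2 -2
swap   -> -2 -2 -2
swap   -> -2 -2 -2
negate -> -2 -2 2
*      -> -2 -4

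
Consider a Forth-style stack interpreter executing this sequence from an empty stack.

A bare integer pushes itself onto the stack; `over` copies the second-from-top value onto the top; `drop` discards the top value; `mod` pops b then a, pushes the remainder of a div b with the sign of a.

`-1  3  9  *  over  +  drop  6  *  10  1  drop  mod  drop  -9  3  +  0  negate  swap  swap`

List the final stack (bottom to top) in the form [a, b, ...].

-1     → -1
3      → -1 3
9      → -1 3 9
*      → -1 27
over   → -1 27 -1
+      → -1 26
drop   → -1
6      → -1 6
*      → -6
10     → -6 10
1      → -6 10 1
drop   → -6 10
mod    → -6
drop   → (empty)
-9     → -9
3      → -9 3
+      → -6
0      → -6 0
negate → -6 0
swap   → 0 -6
swap   → -6 0

[-6, 0]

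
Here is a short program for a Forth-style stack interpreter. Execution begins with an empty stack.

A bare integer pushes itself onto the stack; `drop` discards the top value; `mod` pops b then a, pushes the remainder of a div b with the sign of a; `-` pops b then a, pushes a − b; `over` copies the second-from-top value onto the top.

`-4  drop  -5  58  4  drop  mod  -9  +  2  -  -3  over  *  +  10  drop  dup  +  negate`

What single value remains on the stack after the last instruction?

-4     → [-4]
drop   → []
-5     → [-5]
58     → [-5, 58]
4      → [-5, 58, 4]
drop   → [-5, 58]
mod    → [-5]
-9     → [-5, -9]
+      → [-14]
2      → [-14, 2]
-      → [-16]
-3     → [-16, -3]
over   → [-16, -3, -16]
*      → [-16, 48]
+      → [32]
10     → [32, 10]
drop   → [32]
dup    → [32, 32]
+      → [64]
negate → [-64]

-64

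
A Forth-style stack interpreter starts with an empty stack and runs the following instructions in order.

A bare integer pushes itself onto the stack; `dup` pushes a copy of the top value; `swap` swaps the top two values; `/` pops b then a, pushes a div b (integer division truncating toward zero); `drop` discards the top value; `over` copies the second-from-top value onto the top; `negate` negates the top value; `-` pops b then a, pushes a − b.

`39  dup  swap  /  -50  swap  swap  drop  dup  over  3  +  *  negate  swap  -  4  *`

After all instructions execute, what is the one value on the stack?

-20

39     -> 39
dup    -> 39 39
swap   -> 39 39
/      -> 1
-50    -> 1 -50
swap   -> -50 1
swap   -> 1 -50
drop   -> 1
dup    -> 1 1
over   -> 1 1 1
3      -> 1 1 1 3
+      -> 1 1 4
*      -> 1 4
negate -> 1 -4
swap   -> -4 1
-      -> -5
4      -> -5 4
*      -> -20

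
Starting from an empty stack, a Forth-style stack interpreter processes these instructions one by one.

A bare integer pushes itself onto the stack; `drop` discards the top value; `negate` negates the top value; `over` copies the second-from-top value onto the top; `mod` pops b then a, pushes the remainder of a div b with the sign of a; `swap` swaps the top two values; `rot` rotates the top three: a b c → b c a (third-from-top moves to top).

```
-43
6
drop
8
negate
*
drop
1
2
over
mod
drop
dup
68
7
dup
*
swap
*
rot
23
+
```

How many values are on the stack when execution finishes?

-43    → -43
6      → -43 6
drop   → -43
8      → -43 8
negate → -43 -8
*      → 344
drop   → (empty)
1      → 1
2      → 1 2
over   → 1 2 1
mod    → 1 0
drop   → 1
dup    → 1 1
68     → 1 1 68
7      → 1 1 68 7
dup    → 1 1 68 7 7
*      → 1 1 68 49
swap   → 1 1 49 68
*      → 1 1 3332
rot    → 1 3332 1
23     → 1 3332 1 23
+      → 1 3332 24

3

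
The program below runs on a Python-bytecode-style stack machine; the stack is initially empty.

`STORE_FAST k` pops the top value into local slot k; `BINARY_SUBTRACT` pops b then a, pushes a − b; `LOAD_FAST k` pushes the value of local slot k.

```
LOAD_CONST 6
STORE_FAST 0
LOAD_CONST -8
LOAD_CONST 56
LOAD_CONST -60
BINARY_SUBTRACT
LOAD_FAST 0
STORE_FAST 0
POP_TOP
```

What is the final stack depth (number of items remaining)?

LOAD_CONST 6    : 6
STORE_FAST 0    : (empty)
LOAD_CONST -8   : -8
LOAD_CONST 56   : -8 56
LOAD_CONST -60  : -8 56 -60
BINARY_SUBTRACT : -8 116
LOAD_FAST 0     : -8 116 6
STORE_FAST 0    : -8 116
POP_TOP         : -8

1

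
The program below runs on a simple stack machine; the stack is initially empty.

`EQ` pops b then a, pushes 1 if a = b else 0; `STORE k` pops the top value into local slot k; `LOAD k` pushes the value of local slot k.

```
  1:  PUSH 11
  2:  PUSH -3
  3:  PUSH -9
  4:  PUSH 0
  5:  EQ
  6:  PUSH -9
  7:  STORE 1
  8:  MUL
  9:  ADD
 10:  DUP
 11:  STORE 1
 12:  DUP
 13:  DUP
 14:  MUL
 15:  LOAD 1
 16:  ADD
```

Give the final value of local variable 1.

11

PUSH 11  11
PUSH -3  11 -3
PUSH -9  11 -3 -9
PUSH 0   11 -3 -9 0
EQ       11 -3 0
PUSH -9  11 -3 0 -9
STORE 1  11 -3 0
MUL      11 0
ADD      11
DUP      11 11
STORE 1  11
DUP      11 11
DUP      11 11 11
MUL      11 121
LOAD 1   11 121 11
ADD      11 132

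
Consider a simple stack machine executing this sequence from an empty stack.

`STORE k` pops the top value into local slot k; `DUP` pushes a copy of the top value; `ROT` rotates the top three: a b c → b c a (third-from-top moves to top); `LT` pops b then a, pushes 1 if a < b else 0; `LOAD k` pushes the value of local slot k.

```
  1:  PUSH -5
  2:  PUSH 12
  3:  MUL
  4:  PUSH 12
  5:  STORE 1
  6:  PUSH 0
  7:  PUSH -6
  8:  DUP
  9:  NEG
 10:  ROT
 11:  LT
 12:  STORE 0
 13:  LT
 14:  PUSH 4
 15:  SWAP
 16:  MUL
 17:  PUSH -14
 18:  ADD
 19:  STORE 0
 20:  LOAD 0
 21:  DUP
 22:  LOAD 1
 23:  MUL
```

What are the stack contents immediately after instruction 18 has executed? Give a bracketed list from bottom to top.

[-10]

PUSH -5  : -5
PUSH 12  : -5 12
MUL      : -60
PUSH 12  : -60 12
STORE 1  : -60
PUSH 0   : -60 0
PUSH -6  : -60 0 -6
DUP      : -60 0 -6 -6
NEG      : -60 0 -6 6
ROT      : -60 -6 6 0
LT       : -60 -6 0
STORE 0  : -60 -6
LT       : 1
PUSH 4   : 1 4
SWAP     : 4 1
MUL      : 4
PUSH -14 : 4 -14
ADD      : -10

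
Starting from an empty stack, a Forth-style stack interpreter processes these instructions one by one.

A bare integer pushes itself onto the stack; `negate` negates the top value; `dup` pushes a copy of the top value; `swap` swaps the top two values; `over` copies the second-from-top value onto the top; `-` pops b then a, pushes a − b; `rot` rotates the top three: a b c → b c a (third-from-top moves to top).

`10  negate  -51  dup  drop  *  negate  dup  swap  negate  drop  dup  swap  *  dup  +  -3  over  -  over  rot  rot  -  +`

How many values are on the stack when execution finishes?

1

10     → 10
negate → -10
-51    → -10 -51
dup    → -10 -51 -51
drop   → -10 -51
*      → 510
negate → -510
dup    → -510 -510
swap   → -510 -510
negate → -510 510
drop   → -510
dup    → -510 -510
swap   → -510 -510
*      → 260100
dup    → 260100 260100
+      → 520200
-3     → 520200 -3
over   → 520200 -3 520200
-      → 520200 -520203
over   → 520200 -520203 520200
rot    → -520203 520200 520200
rot    → 520200 520200 -520203
-      → 520200 1040403
+      → 1560603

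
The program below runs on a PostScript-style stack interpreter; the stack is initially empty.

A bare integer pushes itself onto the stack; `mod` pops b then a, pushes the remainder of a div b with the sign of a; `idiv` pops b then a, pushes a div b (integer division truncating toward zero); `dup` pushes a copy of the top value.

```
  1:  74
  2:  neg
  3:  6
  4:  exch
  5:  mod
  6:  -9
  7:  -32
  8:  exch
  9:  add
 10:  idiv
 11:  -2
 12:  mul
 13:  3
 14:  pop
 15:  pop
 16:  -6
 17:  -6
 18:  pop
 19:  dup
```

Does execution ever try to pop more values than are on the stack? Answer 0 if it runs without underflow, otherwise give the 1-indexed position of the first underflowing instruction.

74   -> 74
neg  -> -74
6    -> -74 6
exch -> 6 -74
mod  -> 6
-9   -> 6 -9
-32  -> 6 -9 -32
exch -> 6 -32 -9
add  -> 6 -41
idiv -> 0
-2   -> 0 -2
mul  -> 0
3    -> 0 3
pop  -> 0
pop  -> (empty)
-6   -> -6
-6   -> -6 -6
pop  -> -6
dup  -> -6 -6

0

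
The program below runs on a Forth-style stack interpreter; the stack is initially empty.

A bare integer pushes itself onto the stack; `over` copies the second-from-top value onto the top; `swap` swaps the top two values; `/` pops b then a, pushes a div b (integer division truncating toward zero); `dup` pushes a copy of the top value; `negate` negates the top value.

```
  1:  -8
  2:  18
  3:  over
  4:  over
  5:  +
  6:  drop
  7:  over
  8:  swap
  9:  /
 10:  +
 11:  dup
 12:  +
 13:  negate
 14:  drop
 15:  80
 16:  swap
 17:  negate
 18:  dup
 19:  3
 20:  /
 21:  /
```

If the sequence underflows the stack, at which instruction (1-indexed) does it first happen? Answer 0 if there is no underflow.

16

-8      [-8]
18      [-8, 18]
over    [-8, 18, -8]
over    [-8, 18, -8, 18]
+       [-8, 18, 10]
drop    [-8, 18]
over    [-8, 18, -8]
swap    [-8, -8, 18]
/       [-8, 0]
+       [-8]
dup     [-8, -8]
+       [-16]
negate  [16]
drop    []
80      [80]
swap  — needs 2 operands, stack has 1 → underflow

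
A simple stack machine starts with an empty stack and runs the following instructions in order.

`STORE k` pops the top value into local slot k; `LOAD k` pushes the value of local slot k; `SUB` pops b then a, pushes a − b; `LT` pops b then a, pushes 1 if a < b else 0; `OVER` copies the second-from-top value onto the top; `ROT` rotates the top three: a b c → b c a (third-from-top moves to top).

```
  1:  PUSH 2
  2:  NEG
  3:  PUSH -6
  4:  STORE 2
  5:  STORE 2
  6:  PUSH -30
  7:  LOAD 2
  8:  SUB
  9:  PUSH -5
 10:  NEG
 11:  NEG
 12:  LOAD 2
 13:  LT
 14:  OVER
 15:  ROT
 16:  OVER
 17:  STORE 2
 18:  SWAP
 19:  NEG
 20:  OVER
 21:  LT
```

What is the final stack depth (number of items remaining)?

PUSH 2   -> [2]
NEG      -> [-2]
PUSH -6  -> [-2, -6]
STORE 2  -> [-2]
STORE 2  -> []
PUSH -30 -> [-30]
LOAD 2   -> [-30, -2]
SUB      -> [-28]
PUSH -5  -> [-28, -5]
NEG      -> [-28, 5]
NEG      -> [-28, -5]
LOAD 2   -> [-28, -5, -2]
LT       -> [-28, 1]
OVER     -> [-28, 1, -28]
ROT      -> [1, -28, -28]
OVER     -> [1, -28, -28, -28]
STORE 2  -> [1, -28, -28]
SWAP     -> [1, -28, -28]
NEG      -> [1, -28, 28]
OVER     -> [1, -28, 28, -28]
LT       -> [1, -28, 0]

3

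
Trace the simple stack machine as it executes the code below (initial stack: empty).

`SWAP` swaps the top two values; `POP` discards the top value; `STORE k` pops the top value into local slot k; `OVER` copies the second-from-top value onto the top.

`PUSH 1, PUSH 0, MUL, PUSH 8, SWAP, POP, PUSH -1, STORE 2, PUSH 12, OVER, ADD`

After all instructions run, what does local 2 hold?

PUSH 1  -> 1
PUSH 0  -> 1 0
MUL     -> 0
PUSH 8  -> 0 8
SWAP    -> 8 0
POP     -> 8
PUSH -1 -> 8 -1
STORE 2 -> 8
PUSH 12 -> 8 12
OVER    -> 8 12 8
ADD     -> 8 20

-1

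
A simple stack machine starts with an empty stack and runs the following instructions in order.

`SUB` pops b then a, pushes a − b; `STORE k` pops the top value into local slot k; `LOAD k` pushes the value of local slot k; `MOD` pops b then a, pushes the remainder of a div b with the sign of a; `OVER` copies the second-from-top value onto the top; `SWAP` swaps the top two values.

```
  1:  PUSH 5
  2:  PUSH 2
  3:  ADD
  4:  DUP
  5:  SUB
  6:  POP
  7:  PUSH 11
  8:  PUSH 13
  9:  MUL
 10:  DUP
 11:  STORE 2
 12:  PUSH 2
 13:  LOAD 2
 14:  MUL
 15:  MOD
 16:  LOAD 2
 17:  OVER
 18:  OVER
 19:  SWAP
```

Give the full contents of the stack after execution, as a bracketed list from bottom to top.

PUSH 5  : 5
PUSH 2  : 5 2
ADD     : 7
DUP     : 7 7
SUB     : 0
POP     : (empty)
PUSH 11 : 11
PUSH 13 : 11 13
MUL     : 143
DUP     : 143 143
STORE 2 : 143
PUSH 2  : 143 2
LOAD 2  : 143 2 143
MUL     : 143 286
MOD     : 143
LOAD 2  : 143 143
OVER    : 143 143 143
OVER    : 143 143 143 143
SWAP    : 143 143 143 143

[143, 143, 143, 143]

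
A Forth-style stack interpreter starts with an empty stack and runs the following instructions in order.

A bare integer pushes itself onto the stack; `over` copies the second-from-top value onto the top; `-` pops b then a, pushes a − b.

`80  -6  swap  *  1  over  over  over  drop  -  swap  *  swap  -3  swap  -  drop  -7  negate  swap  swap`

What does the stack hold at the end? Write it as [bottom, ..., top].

[-481, 7]

80     -> 80
-6     -> 80 -6
swap   -> -6 80
*      -> -480
1      -> -480 1
over   -> -480 1 -480
over   -> -480 1 -480 1
over   -> -480 1 -480 1 -480
drop   -> -480 1 -480 1
-      -> -480 1 -481
swap   -> -480 -481 1
*      -> -480 -481
swap   -> -481 -480
-3     -> -481 -480 -3
swap   -> -481 -3 -480
-      -> -481 477
drop   -> -481
-7     -> -481 -7
negate -> -481 7
swap   -> 7 -481
swap   -> -481 7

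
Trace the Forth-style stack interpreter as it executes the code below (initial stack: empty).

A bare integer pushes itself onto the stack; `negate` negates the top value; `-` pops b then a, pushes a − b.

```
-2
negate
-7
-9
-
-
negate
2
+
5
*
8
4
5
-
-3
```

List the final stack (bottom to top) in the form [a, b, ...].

[10, 8, -1, -3]

-2      -2
negate  2
-7      2 -7
-9      2 -7 -9
-       2 2
-       0
negate  0
2       0 2
+       2
5       2 5
*       10
8       10 8
4       10 8 4
5       10 8 4 5
-       10 8 -1
-3      10 8 -1 -3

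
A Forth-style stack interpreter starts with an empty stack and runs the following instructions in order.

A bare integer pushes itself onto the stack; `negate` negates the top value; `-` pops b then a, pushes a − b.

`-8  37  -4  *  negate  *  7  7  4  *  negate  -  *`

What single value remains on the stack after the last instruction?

-8      [-8]
37      [-8, 37]
-4      [-8, 37, -4]
*       [-8, -148]
negate  [-8, 148]
*       [-1184]
7       [-1184, 7]
7       [-1184, 7, 7]
4       [-1184, 7, 7, 4]
*       [-1184, 7, 28]
negate  [-1184, 7, -28]
-       [-1184, 35]
*       [-41440]

-41440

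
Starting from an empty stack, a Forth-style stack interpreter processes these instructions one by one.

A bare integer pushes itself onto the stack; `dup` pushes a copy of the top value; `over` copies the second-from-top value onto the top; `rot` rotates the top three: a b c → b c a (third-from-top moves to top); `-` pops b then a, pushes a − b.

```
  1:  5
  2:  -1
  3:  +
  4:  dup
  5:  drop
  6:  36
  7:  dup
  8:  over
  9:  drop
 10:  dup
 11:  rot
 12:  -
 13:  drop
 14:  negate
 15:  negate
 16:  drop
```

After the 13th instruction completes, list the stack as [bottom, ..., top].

[4, 36]

5    : [5]
-1   : [5, -1]
+    : [4]
dup  : [4, 4]
drop : [4]
36   : [4, 36]
dup  : [4, 36, 36]
over : [4, 36, 36, 36]
drop : [4, 36, 36]
dup  : [4, 36, 36, 36]
rot  : [4, 36, 36, 36]
-    : [4, 36, 0]
drop : [4, 36]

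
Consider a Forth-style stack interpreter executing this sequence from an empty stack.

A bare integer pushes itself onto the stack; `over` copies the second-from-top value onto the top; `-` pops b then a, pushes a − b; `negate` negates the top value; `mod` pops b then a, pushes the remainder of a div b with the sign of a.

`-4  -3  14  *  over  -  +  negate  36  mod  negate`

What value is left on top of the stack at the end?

-6

-4      [-4]
-3      [-4, -3]
14      [-4, -3, 14]
*       [-4, -42]
over    [-4, -42, -4]
-       [-4, -38]
+       [-42]
negate  [42]
36      [42, 36]
mod     [6]
negate  [-6]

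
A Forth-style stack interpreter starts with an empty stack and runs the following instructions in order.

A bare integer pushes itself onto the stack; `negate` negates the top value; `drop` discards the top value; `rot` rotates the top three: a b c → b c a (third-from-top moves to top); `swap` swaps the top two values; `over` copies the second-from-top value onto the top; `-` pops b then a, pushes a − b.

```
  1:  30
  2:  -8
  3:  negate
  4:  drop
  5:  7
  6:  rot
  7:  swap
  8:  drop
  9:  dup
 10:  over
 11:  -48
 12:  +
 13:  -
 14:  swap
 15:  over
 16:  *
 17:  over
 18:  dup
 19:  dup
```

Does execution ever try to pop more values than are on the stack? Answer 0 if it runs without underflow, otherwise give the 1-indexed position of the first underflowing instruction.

6

30     : [30]
-8     : [30, -8]
negate : [30, 8]
drop   : [30]
7      : [30, 7]
rot  — needs 3 operands, stack has 2 → underflow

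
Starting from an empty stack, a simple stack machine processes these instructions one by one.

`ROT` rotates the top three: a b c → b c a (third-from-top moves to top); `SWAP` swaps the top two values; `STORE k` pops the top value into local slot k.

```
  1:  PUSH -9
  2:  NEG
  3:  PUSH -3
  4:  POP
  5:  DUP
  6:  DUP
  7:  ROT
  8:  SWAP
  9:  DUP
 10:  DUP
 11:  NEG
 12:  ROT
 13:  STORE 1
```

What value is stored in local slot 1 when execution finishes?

9

PUSH -9 : -9
NEG     : 9
PUSH -3 : 9 -3
POP     : 9
DUP     : 9 9
DUP     : 9 9 9
ROT     : 9 9 9
SWAP    : 9 9 9
DUP     : 9 9 9 9
DUP     : 9 9 9 9 9
NEG     : 9 9 9 9 -9
ROT     : 9 9 9 -9 9
STORE 1 : 9 9 9 -9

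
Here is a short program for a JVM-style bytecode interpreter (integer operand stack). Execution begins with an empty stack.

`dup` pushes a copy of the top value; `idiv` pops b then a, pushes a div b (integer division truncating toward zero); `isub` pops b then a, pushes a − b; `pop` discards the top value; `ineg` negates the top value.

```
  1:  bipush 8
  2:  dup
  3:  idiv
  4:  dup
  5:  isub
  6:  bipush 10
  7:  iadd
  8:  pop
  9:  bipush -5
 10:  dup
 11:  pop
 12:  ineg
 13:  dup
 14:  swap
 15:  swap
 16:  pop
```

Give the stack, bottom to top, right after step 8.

[]

bipush 8  -> 8
dup       -> 8 8
idiv      -> 1
dup       -> 1 1
isub      -> 0
bipush 10 -> 0 10
iadd      -> 10
pop       -> (empty)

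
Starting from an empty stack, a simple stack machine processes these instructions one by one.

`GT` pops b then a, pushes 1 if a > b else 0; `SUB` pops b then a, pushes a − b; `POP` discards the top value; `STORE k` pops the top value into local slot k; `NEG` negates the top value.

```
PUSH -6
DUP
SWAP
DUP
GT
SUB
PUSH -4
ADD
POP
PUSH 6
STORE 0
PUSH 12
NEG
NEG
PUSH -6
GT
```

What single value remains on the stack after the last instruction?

PUSH -6 -> [-6]
DUP     -> [-6, -6]
SWAP    -> [-6, -6]
DUP     -> [-6, -6, -6]
GT      -> [-6, 0]
SUB     -> [-6]
PUSH -4 -> [-6, -4]
ADD     -> [-10]
POP     -> []
PUSH 6  -> [6]
STORE 0 -> []
PUSH 12 -> [12]
NEG     -> [-12]
NEG     -> [12]
PUSH -6 -> [12, -6]
GT      -> [1]

1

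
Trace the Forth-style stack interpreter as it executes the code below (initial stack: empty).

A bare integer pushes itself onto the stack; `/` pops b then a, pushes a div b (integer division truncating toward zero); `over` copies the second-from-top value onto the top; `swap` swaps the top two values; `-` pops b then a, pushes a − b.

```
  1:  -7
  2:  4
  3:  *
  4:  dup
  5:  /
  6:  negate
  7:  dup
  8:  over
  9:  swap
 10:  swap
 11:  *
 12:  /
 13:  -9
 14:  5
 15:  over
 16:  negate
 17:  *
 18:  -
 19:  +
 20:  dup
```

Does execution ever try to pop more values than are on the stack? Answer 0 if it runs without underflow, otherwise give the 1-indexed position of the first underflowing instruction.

-7     → -7
4      → -7 4
*      → -28
dup    → -28 -28
/      → 1
negate → -1
dup    → -1 -1
over   → -1 -1 -1
swap   → -1 -1 -1
swap   → -1 -1 -1
*      → -1 1
/      → -1
-9     → -1 -9
5      → -1 -9 5
over   → -1 -9 5 -9
negate → -1 -9 5 9
*      → -1 -9 45
-      → -1 -54
+      → -55
dup    → -55 -55

0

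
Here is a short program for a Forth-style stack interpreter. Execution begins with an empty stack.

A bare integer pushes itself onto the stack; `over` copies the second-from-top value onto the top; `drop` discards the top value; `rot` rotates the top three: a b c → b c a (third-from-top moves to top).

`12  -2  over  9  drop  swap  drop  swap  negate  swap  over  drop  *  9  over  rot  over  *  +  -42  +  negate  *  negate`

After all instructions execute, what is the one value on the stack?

12     : [12]
-2     : [12, -2]
over   : [12, -2, 12]
9      : [12, -2, 12, 9]
drop   : [12, -2, 12]
swap   : [12, 12, -2]
drop   : [12, 12]
swap   : [12, 12]
negate : [12, -12]
swap   : [-12, 12]
over   : [-12, 12, -12]
drop   : [-12, 12]
*      : [-144]
9      : [-144, 9]
over   : [-144, 9, -144]
rot    : [9, -144, -144]
over   : [9, -144, -144, -144]
*      : [9, -144, 20736]
+      : [9, 20592]
-42    : [9, 20592, -42]
+      : [9, 20550]
negate : [9, -20550]
*      : [-184950]
negate : [184950]

184950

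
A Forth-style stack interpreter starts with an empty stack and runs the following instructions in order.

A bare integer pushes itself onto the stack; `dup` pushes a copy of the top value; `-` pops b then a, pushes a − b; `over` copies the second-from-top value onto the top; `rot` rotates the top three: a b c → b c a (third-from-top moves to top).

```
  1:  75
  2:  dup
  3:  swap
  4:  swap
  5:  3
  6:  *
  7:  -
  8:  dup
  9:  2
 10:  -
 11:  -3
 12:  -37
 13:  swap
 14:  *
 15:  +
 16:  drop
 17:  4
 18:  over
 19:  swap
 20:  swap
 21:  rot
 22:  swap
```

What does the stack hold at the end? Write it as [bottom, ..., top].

75   → 75
dup  → 75 75
swap → 75 75
swap → 75 75
3    → 75 75 3
*    → 75 225
-    → -150
dup  → -150 -150
2    → -150 -150 2
-    → -150 -152
-3   → -150 -152 -3
-37  → -150 -152 -3 -37
swap → -150 -152 -37 -3
*    → -150 -152 111
+    → -150 -41
drop → -150
4    → -150 4
over → -150 4 -150
swap → -150 -150 4
swap → -150 4 -150
rot  → 4 -150 -150
swap → 4 -150 -150

[4, -150, -150]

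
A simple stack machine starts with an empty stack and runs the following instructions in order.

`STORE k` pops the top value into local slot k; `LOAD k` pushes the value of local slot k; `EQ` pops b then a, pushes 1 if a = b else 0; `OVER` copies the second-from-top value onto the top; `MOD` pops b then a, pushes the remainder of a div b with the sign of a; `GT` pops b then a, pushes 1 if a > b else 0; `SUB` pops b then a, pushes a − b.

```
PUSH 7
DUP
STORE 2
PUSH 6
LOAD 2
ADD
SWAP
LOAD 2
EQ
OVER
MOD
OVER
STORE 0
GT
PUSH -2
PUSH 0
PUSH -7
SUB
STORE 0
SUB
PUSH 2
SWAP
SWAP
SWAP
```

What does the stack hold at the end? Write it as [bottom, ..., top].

PUSH 7   [7]
DUP      [7, 7]
STORE 2  [7]
PUSH 6   [7, 6]
LOAD 2   [7, 6, 7]
ADD      [7, 13]
SWAP     [13, 7]
LOAD 2   [13, 7, 7]
EQ       [13, 1]
OVER     [13, 1, 13]
MOD      [13, 1]
OVER     [13, 1, 13]
STORE 0  [13, 1]
GT       [1]
PUSH -2  [1, -2]
PUSH 0   [1, -2, 0]
PUSH -7  [1, -2, 0, -7]
SUB      [1, -2, 7]
STORE 0  [1, -2]
SUB      [3]
PUSH 2   [3, 2]
SWAP     [2, 3]
SWAP     [3, 2]
SWAP     [2, 3]

[2, 3]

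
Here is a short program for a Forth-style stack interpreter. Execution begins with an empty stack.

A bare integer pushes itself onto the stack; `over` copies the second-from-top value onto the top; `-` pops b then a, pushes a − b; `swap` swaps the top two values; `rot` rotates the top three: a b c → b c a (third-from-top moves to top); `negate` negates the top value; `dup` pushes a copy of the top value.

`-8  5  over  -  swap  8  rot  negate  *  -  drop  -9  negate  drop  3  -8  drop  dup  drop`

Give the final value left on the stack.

3

-8     → [-8]
5      → [-8, 5]
over   → [-8, 5, -8]
-      → [-8, 13]
swap   → [13, -8]
8      → [13, -8, 8]
rot    → [-8, 8, 13]
negate → [-8, 8, -13]
*      → [-8, -104]
-      → [96]
drop   → []
-9     → [-9]
negate → [9]
drop   → []
3      → [3]
-8     → [3, -8]
drop   → [3]
dup    → [3, 3]
drop   → [3]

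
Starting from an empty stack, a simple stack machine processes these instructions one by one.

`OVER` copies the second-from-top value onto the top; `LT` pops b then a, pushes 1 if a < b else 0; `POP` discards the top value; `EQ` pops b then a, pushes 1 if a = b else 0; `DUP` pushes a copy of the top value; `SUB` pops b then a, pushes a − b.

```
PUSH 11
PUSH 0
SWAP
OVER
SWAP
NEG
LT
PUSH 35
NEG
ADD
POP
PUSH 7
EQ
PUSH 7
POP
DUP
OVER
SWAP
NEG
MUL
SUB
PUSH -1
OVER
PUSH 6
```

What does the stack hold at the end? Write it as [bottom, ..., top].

[0, -1, 0, 6]

PUSH 11 -> 11
PUSH 0  -> 11 0
SWAP    -> 0 11
OVER    -> 0 11 0
SWAP    -> 0 0 11
NEG     -> 0 0 -11
LT      -> 0 0
PUSH 35 -> 0 0 35
NEG     -> 0 0 -35
ADD     -> 0 -35
POP     -> 0
PUSH 7  -> 0 7
EQ      -> 0
PUSH 7  -> 0 7
POP     -> 0
DUP     -> 0 0
OVER    -> 0 0 0
SWAP    -> 0 0 0
NEG     -> 0 0 0
MUL     -> 0 0
SUB     -> 0
PUSH -1 -> 0 -1
OVER    -> 0 -1 0
PUSH 6  -> 0 -1 0 6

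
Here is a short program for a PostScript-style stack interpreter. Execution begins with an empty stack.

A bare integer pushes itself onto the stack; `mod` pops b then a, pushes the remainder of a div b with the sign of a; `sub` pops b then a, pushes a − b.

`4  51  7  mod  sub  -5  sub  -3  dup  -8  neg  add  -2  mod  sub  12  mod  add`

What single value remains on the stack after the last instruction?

4   → 4
51  → 4 51
7   → 4 51 7
mod → 4 2
sub → 2
-5  → 2 -5
sub → 7
-3  → 7 -3
dup → 7 -3 -3
-8  → 7 -3 -3 -8
neg → 7 -3 -3 8
add → 7 -3 5
-2  → 7 -3 5 -2
mod → 7 -3 1
sub → 7 -4
12  → 7 -4 12
mod → 7 -4
add → 3

3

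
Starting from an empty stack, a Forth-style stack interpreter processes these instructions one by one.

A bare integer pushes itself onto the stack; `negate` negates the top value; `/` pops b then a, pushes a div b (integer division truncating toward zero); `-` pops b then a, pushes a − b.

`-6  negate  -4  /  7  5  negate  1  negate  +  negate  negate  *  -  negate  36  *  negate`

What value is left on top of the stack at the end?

1476

-6     -> [-6]
negate -> [6]
-4     -> [6, -4]
/      -> [-1]
7      -> [-1, 7]
5      -> [-1, 7, 5]
negate -> [-1, 7, -5]
1      -> [-1, 7, -5, 1]
negate -> [-1, 7, -5, -1]
+      -> [-1, 7, -6]
negate -> [-1, 7, 6]
negate -> [-1, 7, -6]
*      -> [-1, -42]
-      -> [41]
negate -> [-41]
36     -> [-41, 36]
*      -> [-1476]
negate -> [1476]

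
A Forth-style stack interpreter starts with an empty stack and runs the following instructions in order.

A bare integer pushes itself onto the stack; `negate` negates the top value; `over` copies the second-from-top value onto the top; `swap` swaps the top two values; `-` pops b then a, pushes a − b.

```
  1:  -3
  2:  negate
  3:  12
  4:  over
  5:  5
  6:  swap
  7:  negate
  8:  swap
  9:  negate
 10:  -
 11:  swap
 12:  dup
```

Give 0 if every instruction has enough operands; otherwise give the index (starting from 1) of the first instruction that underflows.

0

-3     : -3
negate : 3
12     : 3 12
over   : 3 12 3
5      : 3 12 3 5
swap   : 3 12 5 3
negate : 3 12 5 -3
swap   : 3 12 -3 5
negate : 3 12 -3 -5
-      : 3 12 2
swap   : 3 2 12
dup    : 3 2 12 12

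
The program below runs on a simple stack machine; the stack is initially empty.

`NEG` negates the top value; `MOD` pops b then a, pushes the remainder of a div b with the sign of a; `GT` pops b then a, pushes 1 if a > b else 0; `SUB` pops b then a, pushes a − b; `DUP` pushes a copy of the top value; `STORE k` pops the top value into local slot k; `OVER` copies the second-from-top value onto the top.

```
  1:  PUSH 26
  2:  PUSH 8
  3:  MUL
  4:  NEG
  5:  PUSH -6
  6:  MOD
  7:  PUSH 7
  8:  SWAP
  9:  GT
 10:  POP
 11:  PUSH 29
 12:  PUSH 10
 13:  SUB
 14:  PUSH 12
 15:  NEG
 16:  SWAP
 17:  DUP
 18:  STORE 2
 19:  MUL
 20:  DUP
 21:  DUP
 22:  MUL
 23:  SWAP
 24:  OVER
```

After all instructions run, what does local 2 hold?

19

PUSH 26 : [26]
PUSH 8  : [26, 8]
MUL     : [208]
NEG     : [-208]
PUSH -6 : [-208, -6]
MOD     : [-4]
PUSH 7  : [-4, 7]
SWAP    : [7, -4]
GT      : [1]
POP     : []
PUSH 29 : [29]
PUSH 10 : [29, 10]
SUB     : [19]
PUSH 12 : [19, 12]
NEG     : [19, -12]
SWAP    : [-12, 19]
DUP     : [-12, 19, 19]
STORE 2 : [-12, 19]
MUL     : [-228]
DUP     : [-228, -228]
DUP     : [-228, -228, -228]
MUL     : [-228, 51984]
SWAP    : [51984, -228]
OVER    : [51984, -228, 51984]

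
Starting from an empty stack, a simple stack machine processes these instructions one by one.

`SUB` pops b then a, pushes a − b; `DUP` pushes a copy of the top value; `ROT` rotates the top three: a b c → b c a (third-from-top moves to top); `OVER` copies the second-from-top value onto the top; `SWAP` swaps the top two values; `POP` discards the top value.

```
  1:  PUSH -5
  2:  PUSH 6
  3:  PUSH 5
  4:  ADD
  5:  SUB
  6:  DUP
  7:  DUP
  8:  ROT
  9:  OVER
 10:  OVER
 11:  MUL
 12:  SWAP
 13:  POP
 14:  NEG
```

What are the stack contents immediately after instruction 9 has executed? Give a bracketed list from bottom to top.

[-16, -16, -16, -16]

PUSH -5 : [-5]
PUSH 6  : [-5, 6]
PUSH 5  : [-5, 6, 5]
ADD     : [-5, 11]
SUB     : [-16]
DUP     : [-16, -16]
DUP     : [-16, -16, -16]
ROT     : [-16, -16, -16]
OVER    : [-16, -16, -16, -16]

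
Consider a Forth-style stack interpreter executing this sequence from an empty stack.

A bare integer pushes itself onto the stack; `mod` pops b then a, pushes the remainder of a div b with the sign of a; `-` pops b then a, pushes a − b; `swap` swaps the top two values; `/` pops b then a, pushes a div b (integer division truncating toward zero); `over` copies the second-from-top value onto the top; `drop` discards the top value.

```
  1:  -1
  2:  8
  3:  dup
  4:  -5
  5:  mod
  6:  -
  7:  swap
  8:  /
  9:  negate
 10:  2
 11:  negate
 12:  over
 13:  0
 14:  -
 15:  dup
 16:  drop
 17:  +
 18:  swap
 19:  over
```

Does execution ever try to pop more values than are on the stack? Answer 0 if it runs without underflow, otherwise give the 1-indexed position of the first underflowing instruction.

-1     -> -1
8      -> -1 8
dup    -> -1 8 8
-5     -> -1 8 8 -5
mod    -> -1 8 3
-      -> -1 5
swap   -> 5 -1
/      -> -5
negate -> 5
2      -> 5 2
negate -> 5 -2
over   -> 5 -2 5
0      -> 5 -2 5 0
-      -> 5 -2 5
dup    -> 5 -2 5 5
drop   -> 5 -2 5
+      -> 5 3
swap   -> 3 5
over   -> 3 5 3

0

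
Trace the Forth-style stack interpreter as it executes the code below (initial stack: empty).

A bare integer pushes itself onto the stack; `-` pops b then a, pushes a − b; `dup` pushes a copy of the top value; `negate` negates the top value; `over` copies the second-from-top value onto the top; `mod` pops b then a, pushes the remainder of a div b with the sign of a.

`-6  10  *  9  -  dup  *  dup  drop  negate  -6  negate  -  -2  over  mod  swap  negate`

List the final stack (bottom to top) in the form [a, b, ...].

-6     -> [-6]
10     -> [-6, 10]
*      -> [-60]
9      -> [-60, 9]
-      -> [-69]
dup    -> [-69, -69]
*      -> [4761]
dup    -> [4761, 4761]
drop   -> [4761]
negate -> [-4761]
-6     -> [-4761, -6]
negate -> [-4761, 6]
-      -> [-4767]
-2     -> [-4767, -2]
over   -> [-4767, -2, -4767]
mod    -> [-4767, -2]
swap   -> [-2, -4767]
negate -> [-2, 4767]

[-2, 4767]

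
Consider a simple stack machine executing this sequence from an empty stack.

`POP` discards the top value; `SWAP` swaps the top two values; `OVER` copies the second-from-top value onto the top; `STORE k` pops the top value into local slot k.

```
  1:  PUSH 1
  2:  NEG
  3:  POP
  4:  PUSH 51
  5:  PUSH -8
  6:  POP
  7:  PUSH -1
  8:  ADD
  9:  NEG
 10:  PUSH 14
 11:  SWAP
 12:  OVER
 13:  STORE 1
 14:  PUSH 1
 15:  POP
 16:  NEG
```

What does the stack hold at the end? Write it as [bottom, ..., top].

PUSH 1  : [1]
NEG     : [-1]
POP     : []
PUSH 51 : [51]
PUSH -8 : [51, -8]
POP     : [51]
PUSH -1 : [51, -1]
ADD     : [50]
NEG     : [-50]
PUSH 14 : [-50, 14]
SWAP    : [14, -50]
OVER    : [14, -50, 14]
STORE 1 : [14, -50]
PUSH 1  : [14, -50, 1]
POP     : [14, -50]
NEG     : [14, 50]

[14, 50]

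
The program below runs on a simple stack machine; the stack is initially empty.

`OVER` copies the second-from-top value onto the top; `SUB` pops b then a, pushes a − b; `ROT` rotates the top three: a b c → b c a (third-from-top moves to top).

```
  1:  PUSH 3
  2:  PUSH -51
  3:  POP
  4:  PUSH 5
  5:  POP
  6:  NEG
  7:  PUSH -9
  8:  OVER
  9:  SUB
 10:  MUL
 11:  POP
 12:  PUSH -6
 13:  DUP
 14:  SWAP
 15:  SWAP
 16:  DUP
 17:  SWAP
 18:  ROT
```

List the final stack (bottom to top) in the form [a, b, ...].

[-6, -6, -6]

PUSH 3   -> [3]
PUSH -51 -> [3, -51]
POP      -> [3]
PUSH 5   -> [3, 5]
POP      -> [3]
NEG      -> [-3]
PUSH -9  -> [-3, -9]
OVER     -> [-3, -9, -3]
SUB      -> [-3, -6]
MUL      -> [18]
POP      -> []
PUSH -6  -> [-6]
DUP      -> [-6, -6]
SWAP     -> [-6, -6]
SWAP     -> [-6, -6]
DUP      -> [-6, -6, -6]
SWAP     -> [-6, -6, -6]
ROT      -> [-6, -6, -6]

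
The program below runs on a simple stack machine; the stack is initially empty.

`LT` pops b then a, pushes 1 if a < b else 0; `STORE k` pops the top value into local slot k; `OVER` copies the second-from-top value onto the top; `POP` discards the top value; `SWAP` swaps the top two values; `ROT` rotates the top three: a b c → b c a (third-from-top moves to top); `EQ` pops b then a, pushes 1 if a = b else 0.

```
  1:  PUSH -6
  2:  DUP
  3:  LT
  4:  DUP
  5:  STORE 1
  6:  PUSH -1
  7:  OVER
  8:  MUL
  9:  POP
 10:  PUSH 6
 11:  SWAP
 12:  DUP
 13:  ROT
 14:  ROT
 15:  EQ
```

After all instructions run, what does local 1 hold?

PUSH -6 -> [-6]
DUP     -> [-6, -6]
LT      -> [0]
DUP     -> [0, 0]
STORE 1 -> [0]
PUSH -1 -> [0, -1]
OVER    -> [0, -1, 0]
MUL     -> [0, 0]
POP     -> [0]
PUSH 6  -> [0, 6]
SWAP    -> [6, 0]
DUP     -> [6, 0, 0]
ROT     -> [0, 0, 6]
ROT     -> [0, 6, 0]
EQ      -> [0, 0]

0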